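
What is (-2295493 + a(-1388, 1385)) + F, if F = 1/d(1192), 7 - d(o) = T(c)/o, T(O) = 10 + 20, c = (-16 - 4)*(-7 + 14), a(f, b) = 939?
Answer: -9538460382/4157 ≈ -2.2946e+6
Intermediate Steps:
c = -140 (c = -20*7 = -140)
T(O) = 30
d(o) = 7 - 30/o
F = 596/4157 (F = 1/(7 - 30/1192) = 1/(7 - 30*1/1192) = 1/(7 - 15/596) = 1/(4157/596) = 596/4157 ≈ 0.14337)
(-2295493 + a(-1388, 1385)) + F = (-2295493 + 939) + 596/4157 = -2294554 + 596/4157 = -9538460382/4157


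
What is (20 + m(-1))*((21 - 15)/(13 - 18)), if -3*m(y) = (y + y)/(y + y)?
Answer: -118/5 ≈ -23.600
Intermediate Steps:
m(y) = -⅓ (m(y) = -(y + y)/(3*(y + y)) = -2*y/(3*(2*y)) = -2*y*1/(2*y)/3 = -⅓*1 = -⅓)
(20 + m(-1))*((21 - 15)/(13 - 18)) = (20 - ⅓)*((21 - 15)/(13 - 18)) = 59*(6/(-5))/3 = 59*(6*(-⅕))/3 = (59/3)*(-6/5) = -118/5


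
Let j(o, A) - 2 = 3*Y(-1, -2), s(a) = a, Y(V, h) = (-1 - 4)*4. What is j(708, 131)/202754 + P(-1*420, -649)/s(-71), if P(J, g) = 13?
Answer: -1319960/7197767 ≈ -0.18338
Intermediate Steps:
Y(V, h) = -20 (Y(V, h) = -5*4 = -20)
j(o, A) = -58 (j(o, A) = 2 + 3*(-20) = 2 - 60 = -58)
j(708, 131)/202754 + P(-1*420, -649)/s(-71) = -58/202754 + 13/(-71) = -58*1/202754 + 13*(-1/71) = -29/101377 - 13/71 = -1319960/7197767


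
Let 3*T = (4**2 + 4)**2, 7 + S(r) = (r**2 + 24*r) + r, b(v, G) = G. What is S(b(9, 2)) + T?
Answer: 541/3 ≈ 180.33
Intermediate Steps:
S(r) = -7 + r**2 + 25*r (S(r) = -7 + ((r**2 + 24*r) + r) = -7 + (r**2 + 25*r) = -7 + r**2 + 25*r)
T = 400/3 (T = (4**2 + 4)**2/3 = (16 + 4)**2/3 = (1/3)*20**2 = (1/3)*400 = 400/3 ≈ 133.33)
S(b(9, 2)) + T = (-7 + 2**2 + 25*2) + 400/3 = (-7 + 4 + 50) + 400/3 = 47 + 400/3 = 541/3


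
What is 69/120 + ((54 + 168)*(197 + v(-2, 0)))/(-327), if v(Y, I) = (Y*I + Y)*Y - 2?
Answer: -586533/4360 ≈ -134.53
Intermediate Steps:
v(Y, I) = -2 + Y*(Y + I*Y) (v(Y, I) = (I*Y + Y)*Y - 2 = (Y + I*Y)*Y - 2 = Y*(Y + I*Y) - 2 = -2 + Y*(Y + I*Y))
69/120 + ((54 + 168)*(197 + v(-2, 0)))/(-327) = 69/120 + ((54 + 168)*(197 + (-2 + (-2)² + 0*(-2)²)))/(-327) = 69*(1/120) + (222*(197 + (-2 + 4 + 0*4)))*(-1/327) = 23/40 + (222*(197 + (-2 + 4 + 0)))*(-1/327) = 23/40 + (222*(197 + 2))*(-1/327) = 23/40 + (222*199)*(-1/327) = 23/40 + 44178*(-1/327) = 23/40 - 14726/109 = -586533/4360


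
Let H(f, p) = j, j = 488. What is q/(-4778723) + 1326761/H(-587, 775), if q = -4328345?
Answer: 6342335538563/2332016824 ≈ 2719.7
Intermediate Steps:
H(f, p) = 488
q/(-4778723) + 1326761/H(-587, 775) = -4328345/(-4778723) + 1326761/488 = -4328345*(-1/4778723) + 1326761*(1/488) = 4328345/4778723 + 1326761/488 = 6342335538563/2332016824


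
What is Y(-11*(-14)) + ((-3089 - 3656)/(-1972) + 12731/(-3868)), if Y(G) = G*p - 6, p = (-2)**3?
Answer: -590131470/476731 ≈ -1237.9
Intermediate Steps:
p = -8
Y(G) = -6 - 8*G (Y(G) = G*(-8) - 6 = -8*G - 6 = -6 - 8*G)
Y(-11*(-14)) + ((-3089 - 3656)/(-1972) + 12731/(-3868)) = (-6 - (-88)*(-14)) + ((-3089 - 3656)/(-1972) + 12731/(-3868)) = (-6 - 8*154) + (-6745*(-1/1972) + 12731*(-1/3868)) = (-6 - 1232) + (6745/1972 - 12731/3868) = -1238 + 61508/476731 = -590131470/476731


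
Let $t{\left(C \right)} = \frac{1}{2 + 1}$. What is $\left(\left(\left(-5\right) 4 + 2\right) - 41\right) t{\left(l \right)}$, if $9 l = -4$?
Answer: $- \frac{59}{3} \approx -19.667$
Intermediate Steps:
$l = - \frac{4}{9}$ ($l = \frac{1}{9} \left(-4\right) = - \frac{4}{9} \approx -0.44444$)
$t{\left(C \right)} = \frac{1}{3}$
$\left(\left(\left(-5\right) 4 + 2\right) - 41\right) t{\left(l \right)} = \left(\left(\left(-5\right) 4 + 2\right) - 41\right) \frac{1}{3} = \left(\left(-20 + 2\right) - 41\right) \frac{1}{3} = \left(-18 - 41\right) \frac{1}{3} = \left(-59\right) \frac{1}{3} = - \frac{59}{3}$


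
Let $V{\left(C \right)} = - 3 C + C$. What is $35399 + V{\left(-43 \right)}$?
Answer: $35485$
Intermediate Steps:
$V{\left(C \right)} = - 2 C$
$35399 + V{\left(-43 \right)} = 35399 - -86 = 35399 + 86 = 35485$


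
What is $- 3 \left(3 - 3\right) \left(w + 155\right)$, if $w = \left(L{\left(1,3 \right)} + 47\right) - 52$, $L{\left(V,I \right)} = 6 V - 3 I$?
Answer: $0$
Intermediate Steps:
$L{\left(V,I \right)} = - 3 I + 6 V$
$w = -8$ ($w = \left(\left(\left(-3\right) 3 + 6 \cdot 1\right) + 47\right) - 52 = \left(\left(-9 + 6\right) + 47\right) - 52 = \left(-3 + 47\right) - 52 = 44 - 52 = -8$)
$- 3 \left(3 - 3\right) \left(w + 155\right) = - 3 \left(3 - 3\right) \left(-8 + 155\right) = - 3 \cdot 0 \cdot 147 = \left(-1\right) 0 \cdot 147 = 0 \cdot 147 = 0$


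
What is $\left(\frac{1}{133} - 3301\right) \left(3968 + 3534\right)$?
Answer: $- \frac{3293618064}{133} \approx -2.4764 \cdot 10^{7}$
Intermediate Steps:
$\left(\frac{1}{133} - 3301\right) \left(3968 + 3534\right) = \left(\frac{1}{133} - 3301\right) 7502 = \left(- \frac{439032}{133}\right) 7502 = - \frac{3293618064}{133}$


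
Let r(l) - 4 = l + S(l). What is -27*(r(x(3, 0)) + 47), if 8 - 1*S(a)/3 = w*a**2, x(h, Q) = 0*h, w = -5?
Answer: -2025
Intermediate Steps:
x(h, Q) = 0
S(a) = 24 + 15*a**2 (S(a) = 24 - (-15)*a**2 = 24 + 15*a**2)
r(l) = 28 + l + 15*l**2 (r(l) = 4 + (l + (24 + 15*l**2)) = 4 + (24 + l + 15*l**2) = 28 + l + 15*l**2)
-27*(r(x(3, 0)) + 47) = -27*((28 + 0 + 15*0**2) + 47) = -27*((28 + 0 + 15*0) + 47) = -27*((28 + 0 + 0) + 47) = -27*(28 + 47) = -27*75 = -2025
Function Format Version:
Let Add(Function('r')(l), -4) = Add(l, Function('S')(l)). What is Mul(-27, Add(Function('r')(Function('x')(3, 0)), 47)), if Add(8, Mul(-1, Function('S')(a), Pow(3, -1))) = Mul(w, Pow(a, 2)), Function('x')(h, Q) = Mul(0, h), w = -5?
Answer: -2025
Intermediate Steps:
Function('x')(h, Q) = 0
Function('S')(a) = Add(24, Mul(15, Pow(a, 2))) (Function('S')(a) = Add(24, Mul(-3, Mul(-5, Pow(a, 2)))) = Add(24, Mul(15, Pow(a, 2))))
Function('r')(l) = Add(28, l, Mul(15, Pow(l, 2))) (Function('r')(l) = Add(4, Add(l, Add(24, Mul(15, Pow(l, 2))))) = Add(4, Add(24, l, Mul(15, Pow(l, 2)))) = Add(28, l, Mul(15, Pow(l, 2))))
Mul(-27, Add(Function('r')(Function('x')(3, 0)), 47)) = Mul(-27, Add(Add(28, 0, Mul(15, Pow(0, 2))), 47)) = Mul(-27, Add(Add(28, 0, Mul(15, 0)), 47)) = Mul(-27, Add(Add(28, 0, 0), 47)) = Mul(-27, Add(28, 47)) = Mul(-27, 75) = -2025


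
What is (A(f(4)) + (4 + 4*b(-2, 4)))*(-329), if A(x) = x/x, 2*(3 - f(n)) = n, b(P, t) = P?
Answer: 987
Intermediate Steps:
f(n) = 3 - n/2
A(x) = 1
(A(f(4)) + (4 + 4*b(-2, 4)))*(-329) = (1 + (4 + 4*(-2)))*(-329) = (1 + (4 - 8))*(-329) = (1 - 4)*(-329) = -3*(-329) = 987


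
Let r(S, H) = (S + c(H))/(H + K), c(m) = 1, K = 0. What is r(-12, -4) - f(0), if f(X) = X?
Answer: 11/4 ≈ 2.7500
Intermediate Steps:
r(S, H) = (1 + S)/H (r(S, H) = (S + 1)/(H + 0) = (1 + S)/H)
r(-12, -4) - f(0) = (1 - 12)/(-4) - 1*0 = -1/4*(-11) + 0 = 11/4 + 0 = 11/4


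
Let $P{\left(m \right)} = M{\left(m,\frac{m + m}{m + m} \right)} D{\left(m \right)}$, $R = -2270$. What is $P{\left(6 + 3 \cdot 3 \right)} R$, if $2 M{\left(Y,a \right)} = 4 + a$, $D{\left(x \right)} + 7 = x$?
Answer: $-45400$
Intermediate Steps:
$D{\left(x \right)} = -7 + x$
$M{\left(Y,a \right)} = 2 + \frac{a}{2}$ ($M{\left(Y,a \right)} = \frac{4 + a}{2} = 2 + \frac{a}{2}$)
$P{\left(m \right)} = - \frac{35}{2} + \frac{5 m}{2}$ ($P{\left(m \right)} = \left(2 + \frac{\left(m + m\right) \frac{1}{m + m}}{2}\right) \left(-7 + m\right) = \left(2 + \frac{2 m \frac{1}{2 m}}{2}\right) \left(-7 + m\right) = \left(2 + \frac{1}{2} \cdot 1\right) \left(-7 + m\right) = \left(2 + \frac{1}{2}\right) \left(-7 + m\right) = \frac{5 \left(-7 + m\right)}{2} = - \frac{35}{2} + \frac{5 m}{2}$)
$P{\left(6 + 3 \cdot 3 \right)} R = \left(- \frac{35}{2} + \frac{5 \left(6 + 3 \cdot 3\right)}{2}\right) \left(-2270\right) = \left(- \frac{35}{2} + \frac{5 \left(6 + 9\right)}{2}\right) \left(-2270\right) = \left(- \frac{35}{2} + \frac{5}{2} \cdot 15\right) \left(-2270\right) = \left(- \frac{35}{2} + \frac{75}{2}\right) \left(-2270\right) = 20 \left(-2270\right) = -45400$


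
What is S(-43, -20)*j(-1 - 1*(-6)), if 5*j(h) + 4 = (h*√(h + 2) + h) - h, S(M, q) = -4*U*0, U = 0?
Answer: 0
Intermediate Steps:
S(M, q) = 0 (S(M, q) = -4*0*0 = 0*0 = 0)
j(h) = -⅘ + h*√(2 + h)/5 (j(h) = -⅘ + ((h*√(h + 2) + h) - h)/5 = -⅘ + ((h*√(2 + h) + h) - h)/5 = -⅘ + ((h + h*√(2 + h)) - h)/5 = -⅘ + (h*√(2 + h))/5 = -⅘ + h*√(2 + h)/5)
S(-43, -20)*j(-1 - 1*(-6)) = 0*(-⅘ + (-1 - 1*(-6))*√(2 + (-1 - 1*(-6)))/5) = 0*(-⅘ + (-1 + 6)*√(2 + (-1 + 6))/5) = 0*(-⅘ + (⅕)*5*√(2 + 5)) = 0*(-⅘ + (⅕)*5*√7) = 0*(-⅘ + √7) = 0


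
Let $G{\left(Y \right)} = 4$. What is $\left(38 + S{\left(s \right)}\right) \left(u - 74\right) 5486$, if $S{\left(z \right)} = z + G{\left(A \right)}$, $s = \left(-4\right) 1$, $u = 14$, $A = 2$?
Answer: $-12508080$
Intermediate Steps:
$s = -4$
$S{\left(z \right)} = 4 + z$ ($S{\left(z \right)} = z + 4 = 4 + z$)
$\left(38 + S{\left(s \right)}\right) \left(u - 74\right) 5486 = \left(38 + \left(4 - 4\right)\right) \left(14 - 74\right) 5486 = \left(38 + 0\right) \left(-60\right) 5486 = 38 \left(-60\right) 5486 = \left(-2280\right) 5486 = -12508080$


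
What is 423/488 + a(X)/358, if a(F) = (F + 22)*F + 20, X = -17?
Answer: 59857/87352 ≈ 0.68524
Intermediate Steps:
a(F) = 20 + F*(22 + F) (a(F) = (22 + F)*F + 20 = F*(22 + F) + 20 = 20 + F*(22 + F))
423/488 + a(X)/358 = 423/488 + (20 + (-17)² + 22*(-17))/358 = 423*(1/488) + (20 + 289 - 374)*(1/358) = 423/488 - 65*1/358 = 423/488 - 65/358 = 59857/87352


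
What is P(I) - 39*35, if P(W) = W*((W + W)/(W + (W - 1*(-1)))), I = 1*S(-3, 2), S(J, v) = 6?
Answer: -17673/13 ≈ -1359.5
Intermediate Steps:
I = 6 (I = 1*6 = 6)
P(W) = 2*W²/(1 + 2*W) (P(W) = W*((2*W)/(W + (W + 1))) = W*((2*W)/(W + (1 + W))) = W*((2*W)/(1 + 2*W)) = W*(2*W/(1 + 2*W)) = 2*W²/(1 + 2*W))
P(I) - 39*35 = 2*6²/(1 + 2*6) - 39*35 = 2*36/(1 + 12) - 1365 = 2*36/13 - 1365 = 2*36*(1/13) - 1365 = 72/13 - 1365 = -17673/13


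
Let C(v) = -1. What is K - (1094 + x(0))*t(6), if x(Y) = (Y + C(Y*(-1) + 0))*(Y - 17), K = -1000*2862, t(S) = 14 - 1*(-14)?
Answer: -2893108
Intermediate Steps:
t(S) = 28 (t(S) = 14 + 14 = 28)
K = -2862000
x(Y) = (-1 + Y)*(-17 + Y) (x(Y) = (Y - 1)*(Y - 17) = (-1 + Y)*(-17 + Y))
K - (1094 + x(0))*t(6) = -2862000 - (1094 + (17 + 0**2 - 18*0))*28 = -2862000 - (1094 + (17 + 0 + 0))*28 = -2862000 - (1094 + 17)*28 = -2862000 - 1111*28 = -2862000 - 1*31108 = -2862000 - 31108 = -2893108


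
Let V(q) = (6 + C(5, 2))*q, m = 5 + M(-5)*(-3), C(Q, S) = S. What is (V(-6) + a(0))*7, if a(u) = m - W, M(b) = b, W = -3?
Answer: -175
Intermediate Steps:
m = 20 (m = 5 - 5*(-3) = 5 + 15 = 20)
a(u) = 23 (a(u) = 20 - 1*(-3) = 20 + 3 = 23)
V(q) = 8*q (V(q) = (6 + 2)*q = 8*q)
(V(-6) + a(0))*7 = (8*(-6) + 23)*7 = (-48 + 23)*7 = -25*7 = -175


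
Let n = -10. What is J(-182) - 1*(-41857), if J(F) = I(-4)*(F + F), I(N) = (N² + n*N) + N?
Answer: 22929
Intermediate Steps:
I(N) = N² - 9*N (I(N) = (N² - 10*N) + N = N² - 9*N)
J(F) = 104*F (J(F) = (-4*(-9 - 4))*(F + F) = (-4*(-13))*(2*F) = 52*(2*F) = 104*F)
J(-182) - 1*(-41857) = 104*(-182) - 1*(-41857) = -18928 + 41857 = 22929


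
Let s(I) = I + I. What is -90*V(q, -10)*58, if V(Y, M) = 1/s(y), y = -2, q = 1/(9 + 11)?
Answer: 1305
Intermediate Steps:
q = 1/20 ≈ 0.050000
s(I) = 2*I
V(Y, M) = -¼ (V(Y, M) = 1/(2*(-2)) = 1/(-4) = -¼)
-90*V(q, -10)*58 = -90*(-¼)*58 = (45/2)*58 = 1305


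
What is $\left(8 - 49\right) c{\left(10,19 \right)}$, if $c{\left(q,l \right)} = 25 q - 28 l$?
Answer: $11562$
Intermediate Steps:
$c{\left(q,l \right)} = - 28 l + 25 q$
$\left(8 - 49\right) c{\left(10,19 \right)} = \left(8 - 49\right) \left(\left(-28\right) 19 + 25 \cdot 10\right) = - 41 \left(-532 + 250\right) = \left(-41\right) \left(-282\right) = 11562$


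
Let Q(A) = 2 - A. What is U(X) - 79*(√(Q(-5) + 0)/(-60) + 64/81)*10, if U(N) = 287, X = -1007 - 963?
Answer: -27313/81 + 79*√7/6 ≈ -302.36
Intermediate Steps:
X = -1970
U(X) - 79*(√(Q(-5) + 0)/(-60) + 64/81)*10 = 287 - 79*(√((2 - 1*(-5)) + 0)/(-60) + 64/81)*10 = 287 - 79*(√((2 + 5) + 0)*(-1/60) + 64*(1/81))*10 = 287 - 79*(√(7 + 0)*(-1/60) + 64/81)*10 = 287 - 79*(√7*(-1/60) + 64/81)*10 = 287 - 79*(-√7/60 + 64/81)*10 = 287 - 79*(64/81 - √7/60)*10 = 287 - (5056/81 - 79*√7/60)*10 = 287 - (50560/81 - 79*√7/6) = 287 + (-50560/81 + 79*√7/6) = -27313/81 + 79*√7/6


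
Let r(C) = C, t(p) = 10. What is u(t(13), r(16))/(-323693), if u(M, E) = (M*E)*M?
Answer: -1600/323693 ≈ -0.0049430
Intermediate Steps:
u(M, E) = E*M² (u(M, E) = (E*M)*M = E*M²)
u(t(13), r(16))/(-323693) = (16*10²)/(-323693) = (16*100)*(-1/323693) = 1600*(-1/323693) = -1600/323693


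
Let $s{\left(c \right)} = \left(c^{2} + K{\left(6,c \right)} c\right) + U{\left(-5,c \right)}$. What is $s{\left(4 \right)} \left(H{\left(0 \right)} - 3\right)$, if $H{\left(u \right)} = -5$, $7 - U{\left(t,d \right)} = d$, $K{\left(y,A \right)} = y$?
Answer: $-344$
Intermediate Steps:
$U{\left(t,d \right)} = 7 - d$
$s{\left(c \right)} = 7 + c^{2} + 5 c$ ($s{\left(c \right)} = \left(c^{2} + 6 c\right) - \left(-7 + c\right) = 7 + c^{2} + 5 c$)
$s{\left(4 \right)} \left(H{\left(0 \right)} - 3\right) = \left(7 + 4^{2} + 5 \cdot 4\right) \left(-5 - 3\right) = \left(7 + 16 + 20\right) \left(-8\right) = 43 \left(-8\right) = -344$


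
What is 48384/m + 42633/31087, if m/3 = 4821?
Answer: 235634943/49956809 ≈ 4.7168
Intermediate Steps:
m = 14463 (m = 3*4821 = 14463)
48384/m + 42633/31087 = 48384/14463 + 42633/31087 = 48384*(1/14463) + 42633*(1/31087) = 5376/1607 + 42633/31087 = 235634943/49956809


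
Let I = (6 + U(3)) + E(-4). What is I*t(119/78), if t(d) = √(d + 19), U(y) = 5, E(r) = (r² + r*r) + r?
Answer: √124878/2 ≈ 176.69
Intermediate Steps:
E(r) = r + 2*r² (E(r) = (r² + r²) + r = 2*r² + r = r + 2*r²)
t(d) = √(19 + d)
I = 39 (I = (6 + 5) - 4*(1 + 2*(-4)) = 11 - 4*(1 - 8) = 11 - 4*(-7) = 11 + 28 = 39)
I*t(119/78) = 39*√(19 + 119/78) = 39*√(1601/78) = 39*(√124878/78) = √124878/2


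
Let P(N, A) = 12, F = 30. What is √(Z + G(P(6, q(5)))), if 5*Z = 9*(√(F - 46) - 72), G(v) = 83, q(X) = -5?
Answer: √(-1165 + 180*I)/5 ≈ 0.52581 + 6.8466*I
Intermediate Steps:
Z = -648/5 + 36*I/5 (Z = (9*(√(30 - 46) - 72))/5 = (9*(√(-16) - 72))/5 = (9*(4*I - 72))/5 = (9*(-72 + 4*I))/5 = (-648 + 36*I)/5 = -648/5 + 36*I/5 ≈ -129.6 + 7.2*I)
√(Z + G(P(6, q(5)))) = √((-648/5 + 36*I/5) + 83) = √(-233/5 + 36*I/5)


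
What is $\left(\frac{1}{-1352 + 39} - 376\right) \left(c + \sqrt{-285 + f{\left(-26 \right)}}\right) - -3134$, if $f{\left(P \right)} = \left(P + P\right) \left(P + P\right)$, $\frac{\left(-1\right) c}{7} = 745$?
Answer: $\frac{2578703077}{1313} - \frac{493689 \sqrt{2419}}{1313} \approx 1.9455 \cdot 10^{6}$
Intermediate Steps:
$c = -5215$ ($c = \left(-7\right) 745 = -5215$)
$f{\left(P \right)} = 4 P^{2}$ ($f{\left(P \right)} = 2 P 2 P = 4 P^{2}$)
$\left(\frac{1}{-1352 + 39} - 376\right) \left(c + \sqrt{-285 + f{\left(-26 \right)}}\right) - -3134 = \left(\frac{1}{-1352 + 39} - 376\right) \left(-5215 + \sqrt{-285 + 4 \left(-26\right)^{2}}\right) - -3134 = \left(\frac{1}{-1313} - 376\right) \left(-5215 + \sqrt{-285 + 4 \cdot 676}\right) + 3134 = \left(- \frac{1}{1313} - 376\right) \left(-5215 + \sqrt{-285 + 2704}\right) + 3134 = - \frac{493689 \left(-5215 + \sqrt{2419}\right)}{1313} + 3134 = \left(\frac{2574588135}{1313} - \frac{493689 \sqrt{2419}}{1313}\right) + 3134 = \frac{2578703077}{1313} - \frac{493689 \sqrt{2419}}{1313}$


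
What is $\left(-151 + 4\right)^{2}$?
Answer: $21609$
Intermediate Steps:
$\left(-151 + 4\right)^{2} = \left(-147\right)^{2} = 21609$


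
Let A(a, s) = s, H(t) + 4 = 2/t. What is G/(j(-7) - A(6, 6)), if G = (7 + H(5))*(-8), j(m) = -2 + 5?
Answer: 136/15 ≈ 9.0667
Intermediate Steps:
H(t) = -4 + 2/t
j(m) = 3
G = -136/5 (G = (7 + (-4 + 2/5))*(-8) = (7 + (-4 + 2*(⅕)))*(-8) = (7 + (-4 + ⅖))*(-8) = (7 - 18/5)*(-8) = (17/5)*(-8) = -136/5 ≈ -27.200)
G/(j(-7) - A(6, 6)) = -136/(5*(3 - 1*6)) = -136/(5*(3 - 6)) = -136/5/(-3) = -136/5*(-⅓) = 136/15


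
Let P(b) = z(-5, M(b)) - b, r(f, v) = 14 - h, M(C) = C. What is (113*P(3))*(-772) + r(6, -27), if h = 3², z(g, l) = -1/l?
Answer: 872375/3 ≈ 2.9079e+5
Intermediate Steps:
h = 9
r(f, v) = 5 (r(f, v) = 14 - 1*9 = 14 - 9 = 5)
P(b) = -b - 1/b (P(b) = -1/b - b = -b - 1/b)
(113*P(3))*(-772) + r(6, -27) = (113*(-1*3 - 1/3))*(-772) + 5 = (113*(-3 - 1*⅓))*(-772) + 5 = (113*(-3 - ⅓))*(-772) + 5 = (113*(-10/3))*(-772) + 5 = -1130/3*(-772) + 5 = 872360/3 + 5 = 872375/3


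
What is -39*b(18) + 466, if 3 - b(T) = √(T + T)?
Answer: 583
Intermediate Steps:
b(T) = 3 - √2*√T (b(T) = 3 - √(T + T) = 3 - √(2*T) = 3 - √2*√T)
-39*b(18) + 466 = -39*(3 - √2*√18) + 466 = -39*(3 - √2*3*√2) + 466 = -39*(3 - 6) + 466 = -39*(-3) + 466 = 117 + 466 = 583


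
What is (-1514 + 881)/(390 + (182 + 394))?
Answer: -211/322 ≈ -0.65528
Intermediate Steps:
(-1514 + 881)/(390 + (182 + 394)) = -633/(390 + 576) = -633/966 = -633*1/966 = -211/322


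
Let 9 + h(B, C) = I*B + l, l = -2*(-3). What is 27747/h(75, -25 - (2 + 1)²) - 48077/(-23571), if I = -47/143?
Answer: -31111804111/31066578 ≈ -1001.5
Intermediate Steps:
l = 6
I = -47/143 (I = -47*1/143 = -47/143 ≈ -0.32867)
h(B, C) = -3 - 47*B/143 (h(B, C) = -9 + (-47*B/143 + 6) = -9 + (6 - 47*B/143) = -3 - 47*B/143)
27747/h(75, -25 - (2 + 1)²) - 48077/(-23571) = 27747/(-3 - 47/143*75) - 48077/(-23571) = 27747/(-3 - 3525/143) - 48077*(-1/23571) = 27747/(-3954/143) + 48077/23571 = 27747*(-143/3954) + 48077/23571 = -1322607/1318 + 48077/23571 = -31111804111/31066578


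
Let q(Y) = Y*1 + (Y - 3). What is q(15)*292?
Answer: 7884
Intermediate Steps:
q(Y) = -3 + 2*Y (q(Y) = Y + (-3 + Y) = -3 + 2*Y)
q(15)*292 = (-3 + 2*15)*292 = (-3 + 30)*292 = 27*292 = 7884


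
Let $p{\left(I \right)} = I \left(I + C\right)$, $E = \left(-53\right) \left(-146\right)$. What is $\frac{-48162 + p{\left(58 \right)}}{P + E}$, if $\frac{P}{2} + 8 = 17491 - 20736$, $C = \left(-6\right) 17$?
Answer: $- \frac{25357}{616} \approx -41.164$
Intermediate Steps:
$E = 7738$
$C = -102$
$P = -6506$ ($P = -16 + 2 \left(17491 - 20736\right) = -16 + 2 \left(-3245\right) = -16 - 6490 = -6506$)
$p{\left(I \right)} = I \left(-102 + I\right)$ ($p{\left(I \right)} = I \left(I - 102\right) = I \left(-102 + I\right)$)
$\frac{-48162 + p{\left(58 \right)}}{P + E} = \frac{-48162 + 58 \left(-102 + 58\right)}{-6506 + 7738} = \frac{-48162 + 58 \left(-44\right)}{1232} = \left(-48162 - 2552\right) \frac{1}{1232} = \left(-50714\right) \frac{1}{1232} = - \frac{25357}{616}$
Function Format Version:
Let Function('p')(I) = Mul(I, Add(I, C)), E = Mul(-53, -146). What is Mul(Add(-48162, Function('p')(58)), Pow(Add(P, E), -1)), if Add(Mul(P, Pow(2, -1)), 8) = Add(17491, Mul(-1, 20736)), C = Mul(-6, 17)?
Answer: Rational(-25357, 616) ≈ -41.164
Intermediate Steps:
E = 7738
C = -102
P = -6506 (P = Add(-16, Mul(2, Add(17491, Mul(-1, 20736)))) = Add(-16, Mul(2, Add(17491, -20736))) = Add(-16, Mul(2, -3245)) = Add(-16, -6490) = -6506)
Function('p')(I) = Mul(I, Add(-102, I)) (Function('p')(I) = Mul(I, Add(I, -102)) = Mul(I, Add(-102, I)))
Mul(Add(-48162, Function('p')(58)), Pow(Add(P, E), -1)) = Mul(Add(-48162, Mul(58, Add(-102, 58))), Pow(Add(-6506, 7738), -1)) = Mul(Add(-48162, Mul(58, -44)), Pow(1232, -1)) = Mul(Add(-48162, -2552), Rational(1, 1232)) = Mul(-50714, Rational(1, 1232)) = Rational(-25357, 616)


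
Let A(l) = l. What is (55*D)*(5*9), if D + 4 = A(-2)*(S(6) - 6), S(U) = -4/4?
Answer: 24750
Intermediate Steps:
S(U) = -1 (S(U) = -4*¼ = -1)
D = 10 (D = -4 - 2*(-1 - 6) = -4 - 2*(-7) = -4 + 14 = 10)
(55*D)*(5*9) = (55*10)*(5*9) = 550*45 = 24750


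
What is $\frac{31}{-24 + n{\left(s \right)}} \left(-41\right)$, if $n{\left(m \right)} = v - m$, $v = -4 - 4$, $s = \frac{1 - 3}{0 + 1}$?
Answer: $\frac{1271}{30} \approx 42.367$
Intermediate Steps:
$s = -2$ ($s = - \frac{2}{1} = \left(-2\right) 1 = -2$)
$v = -8$
$n{\left(m \right)} = -8 - m$
$\frac{31}{-24 + n{\left(s \right)}} \left(-41\right) = \frac{31}{-24 - 6} \left(-41\right) = \frac{31}{-30} \left(-41\right) = 31 \left(- \frac{1}{30}\right) \left(-41\right) = \left(- \frac{31}{30}\right) \left(-41\right) = \frac{1271}{30}$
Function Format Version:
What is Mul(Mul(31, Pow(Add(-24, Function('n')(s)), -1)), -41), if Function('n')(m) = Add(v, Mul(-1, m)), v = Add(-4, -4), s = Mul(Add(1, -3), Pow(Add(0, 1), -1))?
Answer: Rational(1271, 30) ≈ 42.367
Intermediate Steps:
s = -2 (s = Mul(-2, Pow(1, -1)) = Mul(-2, 1) = -2)
v = -8
Function('n')(m) = Add(-8, Mul(-1, m))
Mul(Mul(31, Pow(Add(-24, Function('n')(s)), -1)), -41) = Mul(Mul(31, Pow(Add(-24, Add(-8, Mul(-1, -2))), -1)), -41) = Mul(Mul(31, Pow(Add(-24, Add(-8, 2)), -1)), -41) = Mul(Mul(31, Pow(Add(-24, -6), -1)), -41) = Mul(Mul(31, Pow(-30, -1)), -41) = Mul(Mul(31, Rational(-1, 30)), -41) = Mul(Rational(-31, 30), -41) = Rational(1271, 30)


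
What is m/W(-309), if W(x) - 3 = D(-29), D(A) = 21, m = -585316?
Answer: -146329/6 ≈ -24388.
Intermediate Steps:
W(x) = 24 (W(x) = 3 + 21 = 24)
m/W(-309) = -585316/24 = -585316*1/24 = -146329/6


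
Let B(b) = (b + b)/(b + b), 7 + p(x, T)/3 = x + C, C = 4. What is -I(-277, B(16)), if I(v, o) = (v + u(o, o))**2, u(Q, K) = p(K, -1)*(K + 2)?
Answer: -87025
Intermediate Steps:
p(x, T) = -9 + 3*x (p(x, T) = -21 + 3*(x + 4) = -21 + 3*(4 + x) = -21 + (12 + 3*x) = -9 + 3*x)
u(Q, K) = (-9 + 3*K)*(2 + K) (u(Q, K) = (-9 + 3*K)*(K + 2) = (-9 + 3*K)*(2 + K))
B(b) = 1 (B(b) = (2*b)/((2*b)) = (2*b)*(1/(2*b)) = 1)
I(v, o) = (v + 3*(-3 + o)*(2 + o))**2
-I(-277, B(16)) = -(-277 + 3*(-3 + 1)*(2 + 1))**2 = -(-277 + 3*(-2)*3)**2 = -(-277 - 18)**2 = -1*(-295)**2 = -1*87025 = -87025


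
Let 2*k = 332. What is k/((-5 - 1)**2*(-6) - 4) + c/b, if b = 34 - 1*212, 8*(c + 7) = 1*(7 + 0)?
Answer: -56401/78320 ≈ -0.72014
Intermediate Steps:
c = -49/8 (c = -7 + (1*(7 + 0))/8 = -7 + (1*7)/8 = -7 + (1/8)*7 = -7 + 7/8 = -49/8 ≈ -6.1250)
k = 166 (k = (1/2)*332 = 166)
b = -178 (b = 34 - 212 = -178)
k/((-5 - 1)**2*(-6) - 4) + c/b = 166/((-5 - 1)**2*(-6) - 4) - 49/8/(-178) = 166/((-6)**2*(-6) - 4) - 49/8*(-1/178) = 166/(36*(-6) - 4) + 49/1424 = 166/(-216 - 4) + 49/1424 = 166/(-220) + 49/1424 = 166*(-1/220) + 49/1424 = -83/110 + 49/1424 = -56401/78320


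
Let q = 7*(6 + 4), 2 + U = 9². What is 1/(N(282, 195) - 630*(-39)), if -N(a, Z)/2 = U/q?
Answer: 35/859871 ≈ 4.0704e-5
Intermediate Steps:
U = 79 (U = -2 + 9² = -2 + 81 = 79)
q = 70 (q = 7*10 = 70)
N(a, Z) = -79/35 (N(a, Z) = -158/70 = -2*79/70 = -79/35)
1/(N(282, 195) - 630*(-39)) = 1/(-79/35 - 630*(-39)) = 1/(-79/35 + 24570) = 1/(859871/35) = 35/859871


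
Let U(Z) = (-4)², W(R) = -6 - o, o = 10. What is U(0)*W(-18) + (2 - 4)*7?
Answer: -270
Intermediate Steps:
W(R) = -16 (W(R) = -6 - 1*10 = -6 - 10 = -16)
U(Z) = 16
U(0)*W(-18) + (2 - 4)*7 = 16*(-16) + (2 - 4)*7 = -256 - 2*7 = -256 - 14 = -270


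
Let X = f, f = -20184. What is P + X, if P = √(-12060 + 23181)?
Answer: -20184 + √11121 ≈ -20079.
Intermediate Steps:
X = -20184
P = √11121 ≈ 105.46
P + X = √11121 - 20184 = -20184 + √11121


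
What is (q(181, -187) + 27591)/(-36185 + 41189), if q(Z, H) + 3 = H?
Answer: 27401/5004 ≈ 5.4758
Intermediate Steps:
q(Z, H) = -3 + H
(q(181, -187) + 27591)/(-36185 + 41189) = ((-3 - 187) + 27591)/(-36185 + 41189) = (-190 + 27591)/5004 = 27401*(1/5004) = 27401/5004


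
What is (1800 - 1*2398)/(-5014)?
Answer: 13/109 ≈ 0.11927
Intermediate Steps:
(1800 - 1*2398)/(-5014) = (1800 - 2398)*(-1/5014) = -598*(-1/5014) = 13/109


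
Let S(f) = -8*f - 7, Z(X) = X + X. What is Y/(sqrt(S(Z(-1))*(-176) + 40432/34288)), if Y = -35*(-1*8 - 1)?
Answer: -63*I*sqrt(7269023855)/678397 ≈ -7.9176*I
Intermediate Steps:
Z(X) = 2*X
S(f) = -7 - 8*f
Y = 315 (Y = -35*(-8 - 1) = -35*(-9) = 315)
Y/(sqrt(S(Z(-1))*(-176) + 40432/34288)) = 315/(sqrt((-7 - 16*(-1))*(-176) + 40432/34288)) = 315/(sqrt((-7 - 8*(-2))*(-176) + 40432*(1/34288))) = 315/(sqrt((-7 + 16)*(-176) + 2527/2143)) = 315/(sqrt(9*(-176) + 2527/2143)) = 315/(sqrt(-1584 + 2527/2143)) = 315/(sqrt(-3391985/2143)) = 315/((I*sqrt(7269023855)/2143)) = 315*(-I*sqrt(7269023855)/3391985) = -63*I*sqrt(7269023855)/678397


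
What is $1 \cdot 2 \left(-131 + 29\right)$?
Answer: $-204$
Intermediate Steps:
$1 \cdot 2 \left(-131 + 29\right) = 2 \left(-102\right) = -204$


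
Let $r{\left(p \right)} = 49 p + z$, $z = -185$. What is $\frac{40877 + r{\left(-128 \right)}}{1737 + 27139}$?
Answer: $\frac{8605}{7219} \approx 1.192$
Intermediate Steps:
$r{\left(p \right)} = -185 + 49 p$ ($r{\left(p \right)} = 49 p - 185 = -185 + 49 p$)
$\frac{40877 + r{\left(-128 \right)}}{1737 + 27139} = \frac{40877 + \left(-185 + 49 \left(-128\right)\right)}{1737 + 27139} = \frac{40877 - 6457}{28876} = \left(40877 - 6457\right) \frac{1}{28876} = 34420 \cdot \frac{1}{28876} = \frac{8605}{7219}$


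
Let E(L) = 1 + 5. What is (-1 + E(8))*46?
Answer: 230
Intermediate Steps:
E(L) = 6
(-1 + E(8))*46 = (-1 + 6)*46 = 5*46 = 230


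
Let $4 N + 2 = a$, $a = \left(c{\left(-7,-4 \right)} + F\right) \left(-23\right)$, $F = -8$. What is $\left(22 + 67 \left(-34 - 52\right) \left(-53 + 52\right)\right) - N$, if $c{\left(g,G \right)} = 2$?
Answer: $5750$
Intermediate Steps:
$a = 138$ ($a = \left(2 - 8\right) \left(-23\right) = \left(-6\right) \left(-23\right) = 138$)
$N = 34$ ($N = - \frac{1}{2} + \frac{1}{4} \cdot 138 = - \frac{1}{2} + \frac{69}{2} = 34$)
$\left(22 + 67 \left(-34 - 52\right) \left(-53 + 52\right)\right) - N = \left(22 + 67 \left(-34 - 52\right) \left(-53 + 52\right)\right) - 34 = \left(22 + 67 \left(\left(-86\right) \left(-1\right)\right)\right) - 34 = \left(22 + 67 \cdot 86\right) - 34 = \left(22 + 5762\right) - 34 = 5784 - 34 = 5750$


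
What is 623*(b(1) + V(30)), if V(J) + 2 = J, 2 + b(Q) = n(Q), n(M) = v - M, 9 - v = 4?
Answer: 18690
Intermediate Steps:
v = 5 (v = 9 - 1*4 = 9 - 4 = 5)
n(M) = 5 - M
b(Q) = 3 - Q (b(Q) = -2 + (5 - Q) = 3 - Q)
V(J) = -2 + J
623*(b(1) + V(30)) = 623*((3 - 1*1) + (-2 + 30)) = 623*((3 - 1) + 28) = 623*(2 + 28) = 623*30 = 18690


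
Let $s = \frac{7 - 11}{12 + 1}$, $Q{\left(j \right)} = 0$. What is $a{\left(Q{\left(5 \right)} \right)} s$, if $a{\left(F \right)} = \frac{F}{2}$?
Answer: $0$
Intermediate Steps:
$s = - \frac{4}{13} \approx -0.30769$
$a{\left(F \right)} = \frac{F}{2}$ ($a{\left(F \right)} = F \frac{1}{2} = \frac{F}{2}$)
$a{\left(Q{\left(5 \right)} \right)} s = \frac{1}{2} \cdot 0 \left(- \frac{4}{13}\right) = 0 \left(- \frac{4}{13}\right) = 0$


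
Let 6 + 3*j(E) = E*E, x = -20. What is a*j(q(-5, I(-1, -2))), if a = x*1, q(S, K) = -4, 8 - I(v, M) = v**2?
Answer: -200/3 ≈ -66.667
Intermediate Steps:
I(v, M) = 8 - v**2
a = -20 (a = -20*1 = -20)
j(E) = -2 + E**2/3 (j(E) = -2 + (E*E)/3 = -2 + E**2/3)
a*j(q(-5, I(-1, -2))) = -20*(-2 + (1/3)*(-4)**2) = -20*(-2 + (1/3)*16) = -20*(-2 + 16/3) = -20*10/3 = -200/3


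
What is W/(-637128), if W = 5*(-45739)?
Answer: 228695/637128 ≈ 0.35895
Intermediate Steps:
W = -228695
W/(-637128) = -228695/(-637128) = -228695*(-1/637128) = 228695/637128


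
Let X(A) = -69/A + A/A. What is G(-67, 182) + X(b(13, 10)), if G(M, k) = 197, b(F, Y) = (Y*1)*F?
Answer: 25671/130 ≈ 197.47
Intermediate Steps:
b(F, Y) = F*Y (b(F, Y) = Y*F = F*Y)
X(A) = 1 - 69/A (X(A) = -69/A + 1 = 1 - 69/A)
G(-67, 182) + X(b(13, 10)) = 197 + (-69 + 13*10)/((13*10)) = 197 + (-69 + 130)/130 = 197 + (1/130)*61 = 197 + 61/130 = 25671/130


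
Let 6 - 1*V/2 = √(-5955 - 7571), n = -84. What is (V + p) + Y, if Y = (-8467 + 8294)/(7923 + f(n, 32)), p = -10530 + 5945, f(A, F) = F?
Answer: -36378388/7955 - 2*I*√13526 ≈ -4573.0 - 232.6*I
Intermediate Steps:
V = 12 - 2*I*√13526 (V = 12 - 2*√(-5955 - 7571) = 12 - 2*I*√13526 ≈ 12.0 - 232.6*I)
p = -4585
Y = -173/7955 (Y = (-8467 + 8294)/(7923 + 32) = -173/7955 ≈ -0.021747)
(V + p) + Y = ((12 - 2*I*√13526) - 4585) - 173/7955 = (-4573 - 2*I*√13526) - 173/7955 = -36378388/7955 - 2*I*√13526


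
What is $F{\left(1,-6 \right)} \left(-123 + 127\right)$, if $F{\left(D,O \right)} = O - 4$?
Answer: $-40$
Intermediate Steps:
$F{\left(D,O \right)} = -4 + O$
$F{\left(1,-6 \right)} \left(-123 + 127\right) = \left(-4 - 6\right) \left(-123 + 127\right) = \left(-10\right) 4 = -40$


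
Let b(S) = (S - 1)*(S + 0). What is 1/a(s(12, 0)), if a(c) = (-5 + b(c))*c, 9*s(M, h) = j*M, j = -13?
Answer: -27/146380 ≈ -0.00018445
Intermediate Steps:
b(S) = S*(-1 + S) (b(S) = (-1 + S)*S = S*(-1 + S))
s(M, h) = -13*M/9 (s(M, h) = (-13*M)/9 = -13*M/9)
a(c) = c*(-5 + c*(-1 + c)) (a(c) = (-5 + c*(-1 + c))*c = c*(-5 + c*(-1 + c)))
1/a(s(12, 0)) = 1/((-13/9*12)*(-5 + (-13/9*12)*(-1 - 13/9*12))) = 1/(-52*(-5 - 52*(-1 - 52/3)/3)/3) = 1/(-52*(-5 - 52/3*(-55/3))/3) = 1/(-52*(-5 + 2860/9)/3) = 1/(-52/3*2815/9) = 1/(-146380/27) = -27/146380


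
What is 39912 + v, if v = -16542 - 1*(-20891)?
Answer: 44261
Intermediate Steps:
v = 4349 (v = -16542 + 20891 = 4349)
39912 + v = 39912 + 4349 = 44261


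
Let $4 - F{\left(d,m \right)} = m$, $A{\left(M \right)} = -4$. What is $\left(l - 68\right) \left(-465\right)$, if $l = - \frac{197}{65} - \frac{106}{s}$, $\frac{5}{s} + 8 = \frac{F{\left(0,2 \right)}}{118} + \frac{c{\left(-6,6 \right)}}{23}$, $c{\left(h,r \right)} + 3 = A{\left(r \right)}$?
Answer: $- \frac{858549867}{17641} \approx -48668.0$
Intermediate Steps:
$F{\left(d,m \right)} = 4 - m$
$c{\left(h,r \right)} = -7$ ($c{\left(h,r \right)} = -3 - 4 = -7$)
$s = - \frac{6785}{11246}$ ($s = \frac{5}{-8 - \left(\frac{7}{23} - \frac{4 - 2}{118}\right)} = \frac{5}{-8 - \left(\frac{7}{23} - \left(4 - 2\right) \frac{1}{118}\right)} = \frac{5}{-8 + \left(2 \cdot \frac{1}{118} - \frac{7}{23}\right)} = \frac{5}{-8 + \left(\frac{1}{59} - \frac{7}{23}\right)} = \frac{5}{-8 - \frac{390}{1357}} = \frac{5}{- \frac{11246}{1357}} = 5 \left(- \frac{1357}{11246}\right) = - \frac{6785}{11246} \approx -0.60333$)
$l = \frac{15229659}{88205}$ ($l = - \frac{197}{65} - \frac{106}{- \frac{6785}{11246}} = \left(-197\right) \frac{1}{65} - - \frac{1192076}{6785} = - \frac{197}{65} + \frac{1192076}{6785} = \frac{15229659}{88205} \approx 172.66$)
$\left(l - 68\right) \left(-465\right) = \left(\frac{15229659}{88205} - 68\right) \left(-465\right) = \frac{9231719}{88205} \left(-465\right) = - \frac{858549867}{17641}$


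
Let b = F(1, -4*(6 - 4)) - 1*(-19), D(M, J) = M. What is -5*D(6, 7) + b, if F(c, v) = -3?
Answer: -14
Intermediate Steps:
b = 16 (b = -3 - 1*(-19) = -3 + 19 = 16)
-5*D(6, 7) + b = -5*6 + 16 = -30 + 16 = -14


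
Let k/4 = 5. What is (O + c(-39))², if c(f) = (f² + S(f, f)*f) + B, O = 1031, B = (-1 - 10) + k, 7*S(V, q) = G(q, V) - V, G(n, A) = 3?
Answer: 5414929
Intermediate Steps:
k = 20 (k = 4*5 = 20)
S(V, q) = 3/7 - V/7 (S(V, q) = (3 - V)/7 = 3/7 - V/7)
B = 9 (B = (-1 - 10) + 20 = -11 + 20 = 9)
c(f) = 9 + f² + f*(3/7 - f/7) (c(f) = (f² + (3/7 - f/7)*f) + 9 = (f² + f*(3/7 - f/7)) + 9 = 9 + f² + f*(3/7 - f/7))
(O + c(-39))² = (1031 + (9 + (3/7)*(-39) + (6/7)*(-39)²))² = (1031 + (9 - 117/7 + (6/7)*1521))² = (1031 + (9 - 117/7 + 9126/7))² = (1031 + 1296)² = 2327² = 5414929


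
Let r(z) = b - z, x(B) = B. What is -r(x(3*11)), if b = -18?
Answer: 51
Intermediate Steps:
r(z) = -18 - z
-r(x(3*11)) = -(-18 - 3*11) = -(-18 - 1*33) = -(-18 - 33) = -1*(-51) = 51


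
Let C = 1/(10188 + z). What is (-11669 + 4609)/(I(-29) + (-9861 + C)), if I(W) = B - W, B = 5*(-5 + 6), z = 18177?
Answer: 100128450/139371427 ≈ 0.71843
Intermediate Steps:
B = 5 (B = 5*1 = 5)
C = 1/28365 (C = 1/(10188 + 18177) = 1/28365 ≈ 3.5255e-5)
I(W) = 5 - W
(-11669 + 4609)/(I(-29) + (-9861 + C)) = (-11669 + 4609)/((5 - 1*(-29)) + (-9861 + 1/28365)) = -7060/((5 + 29) - 279707264/28365) = -7060/(34 - 279707264/28365) = -7060/(-278742854/28365) = -7060*(-28365/278742854) = 100128450/139371427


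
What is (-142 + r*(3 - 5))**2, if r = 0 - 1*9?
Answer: 15376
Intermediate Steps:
r = -9 (r = 0 - 9 = -9)
(-142 + r*(3 - 5))**2 = (-142 - 9*(3 - 5))**2 = (-142 - 9*(-2))**2 = (-142 + 18)**2 = (-124)**2 = 15376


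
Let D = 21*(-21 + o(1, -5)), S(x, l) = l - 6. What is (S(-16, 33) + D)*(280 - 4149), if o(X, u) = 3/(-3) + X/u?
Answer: 8496324/5 ≈ 1.6993e+6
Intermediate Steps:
S(x, l) = -6 + l
o(X, u) = -1 + X/u (o(X, u) = 3*(-⅓) + X/u = -1 + X/u)
D = -2331/5 (D = 21*(-21 + (1 - 1*(-5))/(-5)) = 21*(-21 - (1 + 5)/5) = 21*(-21 - ⅕*6) = 21*(-21 - 6/5) = 21*(-111/5) = -2331/5 ≈ -466.20)
(S(-16, 33) + D)*(280 - 4149) = ((-6 + 33) - 2331/5)*(280 - 4149) = (27 - 2331/5)*(-3869) = -2196/5*(-3869) = 8496324/5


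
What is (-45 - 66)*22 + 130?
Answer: -2312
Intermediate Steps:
(-45 - 66)*22 + 130 = -111*22 + 130 = -2442 + 130 = -2312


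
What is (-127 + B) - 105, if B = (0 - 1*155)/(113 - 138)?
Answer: -1129/5 ≈ -225.80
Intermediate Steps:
B = 31/5 (B = (0 - 155)/(-25) = -155*(-1/25) = 31/5 ≈ 6.2000)
(-127 + B) - 105 = (-127 + 31/5) - 105 = -604/5 - 105 = -1129/5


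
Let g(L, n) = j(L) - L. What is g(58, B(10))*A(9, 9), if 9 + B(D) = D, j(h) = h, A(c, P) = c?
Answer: 0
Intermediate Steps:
B(D) = -9 + D
g(L, n) = 0 (g(L, n) = L - L = 0)
g(58, B(10))*A(9, 9) = 0*9 = 0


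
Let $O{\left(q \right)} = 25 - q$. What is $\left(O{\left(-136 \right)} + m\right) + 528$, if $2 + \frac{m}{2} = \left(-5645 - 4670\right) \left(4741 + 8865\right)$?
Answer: $-280691095$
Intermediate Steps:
$m = -280691784$ ($m = -4 + 2 \left(-5645 - 4670\right) \left(4741 + 8865\right) = -4 + 2 \left(\left(-10315\right) 13606\right) = -4 + 2 \left(-140345890\right) = -4 - 280691780 = -280691784$)
$\left(O{\left(-136 \right)} + m\right) + 528 = \left(\left(25 - -136\right) - 280691784\right) + 528 = \left(\left(25 + 136\right) - 280691784\right) + 528 = \left(161 - 280691784\right) + 528 = -280691623 + 528 = -280691095$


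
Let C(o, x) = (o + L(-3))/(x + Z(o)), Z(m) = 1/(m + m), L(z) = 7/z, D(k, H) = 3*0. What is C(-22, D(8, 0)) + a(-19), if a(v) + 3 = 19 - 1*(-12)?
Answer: 3296/3 ≈ 1098.7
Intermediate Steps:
D(k, H) = 0
a(v) = 28 (a(v) = -3 + (19 - 1*(-12)) = -3 + (19 + 12) = -3 + 31 = 28)
Z(m) = 1/(2*m)
C(o, x) = (-7/3 + o)/(x + 1/(2*o)) (C(o, x) = (o + 7/(-3))/(x + 1/(2*o)) = (o + 7*(-1/3))/(x + 1/(2*o)) = (o - 7/3)/(x + 1/(2*o)) = (-7/3 + o)/(x + 1/(2*o)))
C(-22, D(8, 0)) + a(-19) = (2/3)*(-22)*(-7 + 3*(-22))/(1 + 2*(-22)*0) + 28 = (2/3)*(-22)*(-7 - 66)/(1 + 0) + 28 = (2/3)*(-22)*(-73)/1 + 28 = (2/3)*(-22)*1*(-73) + 28 = 3212/3 + 28 = 3296/3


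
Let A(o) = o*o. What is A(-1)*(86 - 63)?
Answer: 23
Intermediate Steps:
A(o) = o²
A(-1)*(86 - 63) = (-1)²*(86 - 63) = 1*23 = 23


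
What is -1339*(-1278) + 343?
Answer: 1711585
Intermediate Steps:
-1339*(-1278) + 343 = 1711242 + 343 = 1711585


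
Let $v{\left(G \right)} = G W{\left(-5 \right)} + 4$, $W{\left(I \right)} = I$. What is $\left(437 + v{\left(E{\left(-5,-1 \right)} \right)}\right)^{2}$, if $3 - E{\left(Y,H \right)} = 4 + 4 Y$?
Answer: $119716$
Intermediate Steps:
$E{\left(Y,H \right)} = -1 - 4 Y$ ($E{\left(Y,H \right)} = 3 - \left(4 + 4 Y\right) = -1 - 4 Y$)
$v{\left(G \right)} = 4 - 5 G$ ($v{\left(G \right)} = G \left(-5\right) + 4 = - 5 G + 4 = 4 - 5 G$)
$\left(437 + v{\left(E{\left(-5,-1 \right)} \right)}\right)^{2} = \left(437 + \left(4 - 5 \left(-1 - -20\right)\right)\right)^{2} = \left(437 + \left(4 - 5 \left(-1 + 20\right)\right)\right)^{2} = \left(437 + \left(4 - 95\right)\right)^{2} = \left(437 - 91\right)^{2} = 346^{2} = 119716$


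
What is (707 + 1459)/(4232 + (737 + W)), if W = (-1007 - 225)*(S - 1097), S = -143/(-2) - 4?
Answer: 2166/1273313 ≈ 0.0017011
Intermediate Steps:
S = 135/2 (S = -143*(-1)/2 - 4 = -11*(-13/2) - 4 = 143/2 - 4 = 135/2 ≈ 67.500)
W = 1268344 (W = (-1007 - 225)*(135/2 - 1097) = -1232*(-2059/2) = 1268344)
(707 + 1459)/(4232 + (737 + W)) = (707 + 1459)/(4232 + (737 + 1268344)) = 2166/(4232 + 1269081) = 2166/1273313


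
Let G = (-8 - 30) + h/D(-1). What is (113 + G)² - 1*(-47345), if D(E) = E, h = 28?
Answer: 49554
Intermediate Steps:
G = -66 (G = (-8 - 30) + 28/(-1) = -38 + 28*(-1) = -38 - 28 = -66)
(113 + G)² - 1*(-47345) = (113 - 66)² - 1*(-47345) = 47² + 47345 = 2209 + 47345 = 49554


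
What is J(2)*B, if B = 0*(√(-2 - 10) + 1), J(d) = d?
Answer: 0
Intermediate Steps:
B = 0 (B = 0*(√(-12) + 1) = 0*(2*I*√3 + 1) = 0*(1 + 2*I*√3) = 0)
J(2)*B = 2*0 = 0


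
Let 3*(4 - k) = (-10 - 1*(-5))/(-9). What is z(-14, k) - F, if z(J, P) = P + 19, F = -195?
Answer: 5881/27 ≈ 217.81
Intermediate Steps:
k = 103/27 (k = 4 - (-10 - 1*(-5))/(3*(-9)) = 4 - (-10 + 5)*(-1)/(3*9) = 4 - (-5)*(-1)/(3*9) = 4 - ⅓*5/9 = 4 - 5/27 = 103/27 ≈ 3.8148)
z(J, P) = 19 + P
z(-14, k) - F = (19 + 103/27) - 1*(-195) = 616/27 + 195 = 5881/27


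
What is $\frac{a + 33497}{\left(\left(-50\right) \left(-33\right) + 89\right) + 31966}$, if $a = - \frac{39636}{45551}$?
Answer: $\frac{1525782211}{1535296455} \approx 0.9938$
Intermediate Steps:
$a = - \frac{39636}{45551}$ ($a = \left(-39636\right) \frac{1}{45551} = - \frac{39636}{45551} \approx -0.87015$)
$\frac{a + 33497}{\left(\left(-50\right) \left(-33\right) + 89\right) + 31966} = \frac{- \frac{39636}{45551} + 33497}{\left(\left(-50\right) \left(-33\right) + 89\right) + 31966} = \frac{1525782211}{45551 \left(\left(1650 + 89\right) + 31966\right)} = \frac{1525782211}{45551 \left(1739 + 31966\right)} = \frac{1525782211}{45551 \cdot 33705} = \frac{1525782211}{45551} \cdot \frac{1}{33705} = \frac{1525782211}{1535296455}$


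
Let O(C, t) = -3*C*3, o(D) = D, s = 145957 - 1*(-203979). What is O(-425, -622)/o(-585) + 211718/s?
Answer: -13496113/2274584 ≈ -5.9334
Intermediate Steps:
s = 349936 (s = 145957 + 203979 = 349936)
O(C, t) = -9*C
O(-425, -622)/o(-585) + 211718/s = -9*(-425)/(-585) + 211718/349936 = 3825*(-1/585) + 211718*(1/349936) = -85/13 + 105859/174968 = -13496113/2274584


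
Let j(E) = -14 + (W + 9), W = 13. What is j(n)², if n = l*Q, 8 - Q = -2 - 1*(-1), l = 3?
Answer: 64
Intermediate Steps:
Q = 9 (Q = 8 - (-2 - 1*(-1)) = 8 - (-2 + 1) = 8 - 1*(-1) = 8 + 1 = 9)
n = 27 (n = 3*9 = 27)
j(E) = 8 (j(E) = -14 + (13 + 9) = -14 + 22 = 8)
j(n)² = 8² = 64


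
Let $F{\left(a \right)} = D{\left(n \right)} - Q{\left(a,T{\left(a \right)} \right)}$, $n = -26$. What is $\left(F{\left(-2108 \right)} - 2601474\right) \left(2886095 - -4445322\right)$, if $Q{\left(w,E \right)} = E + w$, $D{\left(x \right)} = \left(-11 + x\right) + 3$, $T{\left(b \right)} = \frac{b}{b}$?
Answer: $-19057292681217$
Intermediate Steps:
$T{\left(b \right)} = 1$
$D{\left(x \right)} = -8 + x$
$F{\left(a \right)} = -35 - a$ ($F{\left(a \right)} = \left(-8 - 26\right) - \left(1 + a\right) = -34 - \left(1 + a\right) = -35 - a$)
$\left(F{\left(-2108 \right)} - 2601474\right) \left(2886095 - -4445322\right) = \left(\left(-35 - -2108\right) - 2601474\right) \left(2886095 - -4445322\right) = \left(\left(-35 + 2108\right) - 2601474\right) \left(2886095 + 4445322\right) = \left(2073 - 2601474\right) 7331417 = \left(-2599401\right) 7331417 = -19057292681217$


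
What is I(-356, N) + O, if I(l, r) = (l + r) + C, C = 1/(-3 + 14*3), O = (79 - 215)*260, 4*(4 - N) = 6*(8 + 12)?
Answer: -1393937/39 ≈ -35742.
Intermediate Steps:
N = -26 (N = 4 - 3*(8 + 12)/2 = 4 - 3*20/2 = 4 - 1/4*120 = 4 - 30 = -26)
O = -35360 (O = -136*260 = -35360)
C = 1/39 (C = 1/(-3 + 42) = 1/39 ≈ 0.025641)
I(l, r) = 1/39 + l + r (I(l, r) = (l + r) + 1/39 = 1/39 + l + r)
I(-356, N) + O = (1/39 - 356 - 26) - 35360 = -14897/39 - 35360 = -1393937/39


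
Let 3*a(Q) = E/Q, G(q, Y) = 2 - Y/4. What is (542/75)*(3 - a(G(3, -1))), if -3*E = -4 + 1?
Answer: 41734/2025 ≈ 20.609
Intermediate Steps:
G(q, Y) = 2 - Y/4
E = 1 (E = -(-4 + 1)/3 = -⅓*(-3) = 1)
a(Q) = 1/(3*Q) (a(Q) = (1/Q)/3 = 1/(3*Q))
(542/75)*(3 - a(G(3, -1))) = (542/75)*(3 - 1/(3*(2 - ¼*(-1)))) = (542*(1/75))*(3 - 1/(3*(2 + ¼))) = 542*(3 - 1/(3*9/4))/75 = 542*(3 - 4/(3*9))/75 = 542*(3 - 1*4/27)/75 = 542*(3 - 4/27)/75 = (542/75)*(77/27) = 41734/2025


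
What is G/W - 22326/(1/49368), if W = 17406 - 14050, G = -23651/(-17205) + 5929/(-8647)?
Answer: -137574692437118868082/124819401765 ≈ -1.1022e+9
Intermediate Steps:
G = 102501752/148771635 (G = -23651*(-1/17205) + 5929*(-1/8647) = 23651/17205 - 5929/8647 = 102501752/148771635 ≈ 0.68899)
W = 3356
G/W - 22326/(1/49368) = (102501752/148771635)/3356 - 22326/(1/49368) = (102501752/148771635)*(1/3356) - 22326/1/49368 = 25625438/124819401765 - 22326*49368 = 25625438/124819401765 - 1102189968 = -137574692437118868082/124819401765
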